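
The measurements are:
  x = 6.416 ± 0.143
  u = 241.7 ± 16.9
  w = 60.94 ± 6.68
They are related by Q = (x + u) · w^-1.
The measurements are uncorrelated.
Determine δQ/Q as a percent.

Let h = x + u = 248.1. δh = √(δx² + δu²) = √(0.0204 + 286) = 16.9, so δh/h = 0.0681.
Q is then a monomial in h, w:
δQ/Q = √((δh/h)² + (-1·δw/w)²) = √(0.00464 + 0.0120) = 0.129

12.9%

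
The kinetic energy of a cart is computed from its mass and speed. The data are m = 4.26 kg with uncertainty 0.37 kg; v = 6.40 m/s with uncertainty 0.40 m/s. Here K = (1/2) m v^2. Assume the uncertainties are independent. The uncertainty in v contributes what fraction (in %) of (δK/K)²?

(δK/K)² = (1·δm/m)² + (2·δv/v)²
  m term: (1×0.0869)² = 0.00754
  v term: (2×0.0625)² = 0.0156
Total = 0.0232. Share from v = 0.0156/0.0232 = 0.674.

67.4%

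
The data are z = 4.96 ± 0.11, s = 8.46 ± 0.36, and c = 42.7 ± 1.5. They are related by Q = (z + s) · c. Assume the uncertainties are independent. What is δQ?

Let u = z + s = 13.4. δu = √(δz² + δs²) = √(0.0121 + 0.130) = 0.376, so δu/u = 0.0280.
Q is then a monomial in u, c:
δQ/Q = √((δu/u)² + (1·δc/c)²) = √(0.000787 + 0.00123) = 0.0450
Q = 573, so δQ = 0.0450 × 573 = 25.8.

25.8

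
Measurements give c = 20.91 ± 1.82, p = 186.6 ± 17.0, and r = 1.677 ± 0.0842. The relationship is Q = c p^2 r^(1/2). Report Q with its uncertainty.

(9.429 ± 1.92) × 10^5

Since Q is a product/quotient, work with relative uncertainties:
  (1·δc/c)² = (1×0.0870)² = 0.00758;  (2·δp/p)² = (2×0.0911)² = 0.0332;  (½·δr/r)² = (0.5×0.0502)² = 0.000630
δQ/Q = √(0.0414) = 0.203
Q = 942900, so δQ = 0.203 × 942900 = 1.92e+05.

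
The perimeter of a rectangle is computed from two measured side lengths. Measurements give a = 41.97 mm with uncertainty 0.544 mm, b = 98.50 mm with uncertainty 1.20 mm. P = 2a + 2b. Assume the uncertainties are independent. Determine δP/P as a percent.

0.938%

P is a linear combination, so absolute uncertainties add in quadrature:
  (2·δa)² = 1.18;  (2·δb)² = 5.76
δP = √(6.94) = 2.64 mm
P = 280.9 mm, so δP/P = 2.64/280.9 = 0.00938.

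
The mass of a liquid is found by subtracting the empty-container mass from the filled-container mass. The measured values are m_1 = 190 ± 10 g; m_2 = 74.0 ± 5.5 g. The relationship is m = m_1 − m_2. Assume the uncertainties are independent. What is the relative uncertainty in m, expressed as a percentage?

9.84%

m is a linear combination, so absolute uncertainties add in quadrature:
  (δm_1)² = 100;  (δm_2)² = 30.2
δm = √(130) = 11.4 g
m = 116 g, so δm/m = 11.4/116 = 0.0984.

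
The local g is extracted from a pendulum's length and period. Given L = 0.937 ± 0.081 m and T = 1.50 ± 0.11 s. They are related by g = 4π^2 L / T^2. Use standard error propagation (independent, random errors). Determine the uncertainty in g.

Relative error in a monomial: (δg/g)² = Σ (nᵢ · δxᵢ/xᵢ)².
  (1·δL/L)² = (1×0.0864)² = 0.00747;  (-2·δT/T)² = (-2×0.0733)² = 0.0215
δg/g = √(0.0290) = 0.170
g = 16.4 m/s^2, so δg = 0.170 × 16.4 = 2.80 m/s^2.

2.80 m/s^2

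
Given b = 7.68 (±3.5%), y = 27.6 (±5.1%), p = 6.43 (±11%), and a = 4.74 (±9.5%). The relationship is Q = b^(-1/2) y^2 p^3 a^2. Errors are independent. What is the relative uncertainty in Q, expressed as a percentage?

Products/powers → add relative errors in quadrature, weighted by exponent:
  (−½·δb/b)² = (-0.5×0.0350)² = 0.000306;  (2·δy/y)² = (2×0.0510)² = 0.0104;  (3·δp/p)² = (3×0.110)² = 0.109;  (2·δa/a)² = (2×0.0950)² = 0.0361
δQ/Q = √(0.156) = 0.395

39.5%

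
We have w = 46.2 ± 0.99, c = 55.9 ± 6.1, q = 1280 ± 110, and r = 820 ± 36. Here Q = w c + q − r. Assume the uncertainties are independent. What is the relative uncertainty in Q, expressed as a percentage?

10.2%

Let p = w·c = 2580. δp/p = √((1·δw/w)² + (1·δc/c)²) = √(0.000459 + 0.0119) = 0.111, so δp = 287.
Q = p + q − r: δQ = √(δp² + δq² + δr²) = √(82500 + 12100 + 1300) = 310
Q = 3040, so δQ/Q = 310/3040 = 0.102.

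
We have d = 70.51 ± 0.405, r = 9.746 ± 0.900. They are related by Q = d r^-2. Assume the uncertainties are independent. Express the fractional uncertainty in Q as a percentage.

For a monomial Q ∝ d, r^-2, fractional errors add in quadrature:
  (1·δd/d)² = (1×0.00574)² = 3.3e-05;  (-2·δr/r)² = (-2×0.0923)² = 0.0341
δQ/Q = √(0.0341) = 0.185

18.5%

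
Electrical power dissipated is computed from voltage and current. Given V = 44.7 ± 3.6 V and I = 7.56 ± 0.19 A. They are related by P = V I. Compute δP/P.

0.0844

Each factor contributes (exponent × relative error)² to (δP/P)²:
  (1·δV/V)² = (1×0.0805)² = 0.00649;  (1·δI/I)² = (1×0.0251)² = 0.000632
δP/P = √(0.00712) = 0.0844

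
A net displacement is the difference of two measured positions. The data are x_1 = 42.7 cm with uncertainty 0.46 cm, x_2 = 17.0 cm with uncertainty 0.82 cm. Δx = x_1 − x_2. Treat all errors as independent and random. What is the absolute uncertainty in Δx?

Each term contributes (cᵢ δxᵢ)² to (δΔx)²:
  (δx_1)² = 0.212;  (δx_2)² = 0.672
δΔx = √(0.884) = 0.940 cm

0.940 cm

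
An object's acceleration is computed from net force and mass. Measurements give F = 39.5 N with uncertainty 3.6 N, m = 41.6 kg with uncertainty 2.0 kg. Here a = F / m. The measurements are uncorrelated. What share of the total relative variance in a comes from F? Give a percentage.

(δa/a)² = (1·δF/F)² + (-1·δm/m)²
  F term: (1×0.0911)² = 0.00831
  m term: (-1×0.0481)² = 0.00231
Total = 0.0106. Share from F = 0.00831/0.0106 = 0.782.

78.2%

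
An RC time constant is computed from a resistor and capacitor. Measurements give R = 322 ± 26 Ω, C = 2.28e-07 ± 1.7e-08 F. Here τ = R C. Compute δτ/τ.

For a monomial τ ∝ R, C, fractional errors add in quadrature:
  (1·δR/R)² = (1×0.0807)² = 0.00652;  (1·δC/C)² = (1×0.0746)² = 0.00556
δτ/τ = √(0.0121) = 0.110

0.110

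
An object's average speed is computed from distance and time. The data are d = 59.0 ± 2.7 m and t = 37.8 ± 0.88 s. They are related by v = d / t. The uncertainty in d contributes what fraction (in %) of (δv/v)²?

79.4%

(δv/v)² = (1·δd/d)² + (-1·δt/t)²
  d term: (1×0.0458)² = 0.00209
  t term: (-1×0.0233)² = 0.000542
Total = 0.00264. Share from d = 0.00209/0.00264 = 0.794.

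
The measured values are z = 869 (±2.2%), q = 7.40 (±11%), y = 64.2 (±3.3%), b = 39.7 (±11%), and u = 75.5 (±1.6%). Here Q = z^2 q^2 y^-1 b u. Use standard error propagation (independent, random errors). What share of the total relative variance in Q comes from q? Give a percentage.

75.9%

(δQ/Q)² = (2·δz/z)² + (2·δq/q)² + (-1·δy/y)² + (1·δb/b)² + (1·δu/u)²
  z term: (2×0.0220)² = 0.00194
  q term: (2×0.110)² = 0.0484
  y term: (-1×0.0330)² = 0.00109
  b term: (1×0.110)² = 0.0121
  u term: (1×0.0160)² = 0.000256
Total = 0.0638. Share from q = 0.0484/0.0638 = 0.759.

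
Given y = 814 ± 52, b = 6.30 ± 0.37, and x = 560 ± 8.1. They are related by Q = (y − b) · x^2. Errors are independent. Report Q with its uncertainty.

(2.53 ± 0.179) × 10^8

Let u = y − b = 808. δu = √(δy² + δb²) = √(2700 + 0.137) = 52.0, so δu/u = 0.0644.
Q is then a monomial in u, x:
δQ/Q = √((δu/u)² + (2·δx/x)²) = √(0.00415 + 0.000837) = 0.0706
Q = 2.53e+08, so δQ = 0.0706 × 2.53e+08 = 1.79e+07.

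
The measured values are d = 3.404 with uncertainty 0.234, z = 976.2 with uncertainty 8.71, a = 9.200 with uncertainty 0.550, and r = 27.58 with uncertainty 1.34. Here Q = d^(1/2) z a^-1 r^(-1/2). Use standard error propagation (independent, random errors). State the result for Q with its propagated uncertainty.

Relative error in a monomial: (δQ/Q)² = Σ (nᵢ · δxᵢ/xᵢ)².
  (½·δd/d)² = (0.5×0.0687)² = 0.00118;  (1·δz/z)² = (1×0.00892)² = 7.96e-05;  (-1·δa/a)² = (-1×0.0598)² = 0.00357;  (−½·δr/r)² = (-0.5×0.0486)² = 0.000590
δQ/Q = √(0.00543) = 0.0737
Q = 37.28, so δQ = 0.0737 × 37.28 = 2.75.

37.28 ± 2.75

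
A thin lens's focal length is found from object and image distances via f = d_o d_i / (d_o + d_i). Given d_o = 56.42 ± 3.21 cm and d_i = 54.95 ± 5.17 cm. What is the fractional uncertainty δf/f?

0.0553

∂f/∂d_o = (d_i/(d_o+d_i))² = 0.243;  ∂f/∂d_i = (d_o/(d_o+d_i))² = 0.257
δf = √((∂f/∂d_o · δd_o)² + (∂f/∂d_i · δd_i)²) = √(0.611 + 1.76) = 1.54 cm
f = 27.84 cm, so δf/f = 1.54/27.84 = 0.0553.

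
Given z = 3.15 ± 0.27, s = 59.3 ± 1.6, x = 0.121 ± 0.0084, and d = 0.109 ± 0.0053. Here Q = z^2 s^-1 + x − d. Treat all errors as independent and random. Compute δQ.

Let p = z^2·s^-1 = 0.167. δp/p = √((2·δz/z)² + (-1·δs/s)²) = √(0.0294 + 0.000728) = 0.174, so δp = 0.0290.
Q = p + x − d: δQ = √(δp² + δx² + δd²) = √(0.000843 + 7.06e-05 + 2.81e-05) = 0.0307

0.0307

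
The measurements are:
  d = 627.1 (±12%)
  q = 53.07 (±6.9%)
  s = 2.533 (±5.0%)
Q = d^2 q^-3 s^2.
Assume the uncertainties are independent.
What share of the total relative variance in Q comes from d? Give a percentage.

(δQ/Q)² = (2·δd/d)² + (-3·δq/q)² + (2·δs/s)²
  d term: (2×0.120)² = 0.0576
  q term: (-3×0.0690)² = 0.0428
  s term: (2×0.0500)² = 0.0100
Total = 0.110. Share from d = 0.0576/0.110 = 0.522.

52.2%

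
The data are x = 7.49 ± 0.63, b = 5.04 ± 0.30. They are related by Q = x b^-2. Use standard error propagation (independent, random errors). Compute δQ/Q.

Q is a product of powers, so relative uncertainties combine in quadrature:
  (1·δx/x)² = (1×0.0841)² = 0.00707;  (-2·δb/b)² = (-2×0.0595)² = 0.0142
δQ/Q = √(0.0212) = 0.146

0.146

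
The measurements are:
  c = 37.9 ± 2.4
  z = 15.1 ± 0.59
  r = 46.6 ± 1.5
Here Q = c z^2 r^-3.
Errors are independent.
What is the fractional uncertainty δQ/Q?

Q is a product of powers, so relative uncertainties combine in quadrature:
  (1·δc/c)² = (1×0.0633)² = 0.00401;  (2·δz/z)² = (2×0.0391)² = 0.00611;  (-3·δr/r)² = (-3×0.0322)² = 0.00933
δQ/Q = √(0.0194) = 0.139

0.139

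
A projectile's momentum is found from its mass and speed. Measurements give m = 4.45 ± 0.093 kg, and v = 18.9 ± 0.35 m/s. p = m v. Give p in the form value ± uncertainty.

84.1 ± 2.35 kg·m/s

Relative error in a monomial: (δp/p)² = Σ (nᵢ · δxᵢ/xᵢ)².
  (1·δm/m)² = (1×0.0209)² = 0.000437;  (1·δv/v)² = (1×0.0185)² = 0.000343
δp/p = √(0.000780) = 0.0279
p = 84.1 kg·m/s, so δp = 0.0279 × 84.1 = 2.35 kg·m/s.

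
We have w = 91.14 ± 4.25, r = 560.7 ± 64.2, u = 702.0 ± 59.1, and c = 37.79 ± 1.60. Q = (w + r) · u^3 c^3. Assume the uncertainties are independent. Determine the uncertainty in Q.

3.64e+15

Let h = w + r = 651.8. δh = √(δw² + δr²) = √(18.1 + 4120) = 64.3, so δh/h = 0.0987.
Q is then a monomial in h, u, c:
δQ/Q = √((δh/h)² + (3·δu/u)² + (3·δc/c)²) = √(0.00974 + 0.0638 + 0.0161) = 0.299
Q = 1.217e+16, so δQ = 0.299 × 1.217e+16 = 3.64e+15.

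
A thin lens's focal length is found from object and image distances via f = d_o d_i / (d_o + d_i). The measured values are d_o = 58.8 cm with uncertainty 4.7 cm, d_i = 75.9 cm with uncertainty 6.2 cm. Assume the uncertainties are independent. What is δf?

∂f/∂d_o = (d_i/(d_o+d_i))² = 0.318;  ∂f/∂d_i = (d_o/(d_o+d_i))² = 0.191
δf = √((∂f/∂d_o · δd_o)² + (∂f/∂d_i · δd_i)²) = √(2.23 + 1.40) = 1.90 cm

1.90 cm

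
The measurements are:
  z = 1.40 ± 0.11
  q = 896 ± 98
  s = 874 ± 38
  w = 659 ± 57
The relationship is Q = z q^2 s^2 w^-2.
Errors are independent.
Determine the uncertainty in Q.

Q is a product of powers, so relative uncertainties combine in quadrature:
  (1·δz/z)² = (1×0.0786)² = 0.00617;  (2·δq/q)² = (2×0.109)² = 0.0479;  (2·δs/s)² = (2×0.0435)² = 0.00756;  (-2·δw/w)² = (-2×0.0865)² = 0.0299
δQ/Q = √(0.0915) = 0.303
Q = 1.98e+06, so δQ = 0.303 × 1.98e+06 = 5.98e+05.

5.98e+05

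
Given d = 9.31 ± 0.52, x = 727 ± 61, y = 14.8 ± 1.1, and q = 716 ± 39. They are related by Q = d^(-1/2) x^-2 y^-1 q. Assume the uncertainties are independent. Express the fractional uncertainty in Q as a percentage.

19.3%

Relative error in a monomial: (δQ/Q)² = Σ (nᵢ · δxᵢ/xᵢ)².
  (−½·δd/d)² = (-0.5×0.0559)² = 0.000780;  (-2·δx/x)² = (-2×0.0839)² = 0.0282;  (-1·δy/y)² = (-1×0.0743)² = 0.00552;  (1·δq/q)² = (1×0.0545)² = 0.00297
δQ/Q = √(0.0374) = 0.193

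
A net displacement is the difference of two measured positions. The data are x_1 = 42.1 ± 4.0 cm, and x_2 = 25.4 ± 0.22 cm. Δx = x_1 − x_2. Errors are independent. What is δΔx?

4.01 cm

Δx is a linear combination, so absolute uncertainties add in quadrature:
  (δx_1)² = 16.0;  (δx_2)² = 0.0484
δΔx = √(16.0) = 4.01 cm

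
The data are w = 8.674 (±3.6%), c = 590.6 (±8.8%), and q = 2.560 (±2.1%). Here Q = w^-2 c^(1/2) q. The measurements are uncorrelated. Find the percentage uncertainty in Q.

8.70%

Products/powers → add relative errors in quadrature, weighted by exponent:
  (-2·δw/w)² = (-2×0.0360)² = 0.00518;  (½·δc/c)² = (0.5×0.0880)² = 0.00194;  (1·δq/q)² = (1×0.0210)² = 0.000441
δQ/Q = √(0.00756) = 0.0870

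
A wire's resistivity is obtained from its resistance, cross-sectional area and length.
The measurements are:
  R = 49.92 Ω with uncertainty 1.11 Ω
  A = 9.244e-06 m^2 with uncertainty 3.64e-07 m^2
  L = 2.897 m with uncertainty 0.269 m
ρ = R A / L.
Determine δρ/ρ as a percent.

10.3%

For a monomial ρ ∝ R, A, L^-1, fractional errors add in quadrature:
  (1·δR/R)² = (1×0.0222)² = 0.000494;  (1·δA/A)² = (1×0.0394)² = 0.00155;  (-1·δL/L)² = (-1×0.0929)² = 0.00862
δρ/ρ = √(0.0107) = 0.103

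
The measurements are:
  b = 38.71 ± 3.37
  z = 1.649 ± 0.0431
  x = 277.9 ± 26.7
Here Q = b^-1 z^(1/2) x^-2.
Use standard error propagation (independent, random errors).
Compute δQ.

9.08e-08

For a monomial Q ∝ b^-1, z^(1/2), x^-2, fractional errors add in quadrature:
  (-1·δb/b)² = (-1×0.0871)² = 0.00758;  (½·δz/z)² = (0.5×0.0261)² = 0.000171;  (-2·δx/x)² = (-2×0.0961)² = 0.0369
δQ/Q = √(0.0447) = 0.211
Q = 4.295e-07, so δQ = 0.211 × 4.295e-07 = 9.08e-08.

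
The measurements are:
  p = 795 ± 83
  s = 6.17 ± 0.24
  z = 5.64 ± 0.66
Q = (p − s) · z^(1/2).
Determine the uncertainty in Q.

Let u = p − s = 789. δu = √(δp² + δs²) = √(6890 + 0.0576) = 83.0, so δu/u = 0.105.
Q is then a monomial in u, z:
δQ/Q = √((δu/u)² + (½·δz/z)²) = √(0.0111 + 0.00342) = 0.120
Q = 1870, so δQ = 0.120 × 1870 = 226.

226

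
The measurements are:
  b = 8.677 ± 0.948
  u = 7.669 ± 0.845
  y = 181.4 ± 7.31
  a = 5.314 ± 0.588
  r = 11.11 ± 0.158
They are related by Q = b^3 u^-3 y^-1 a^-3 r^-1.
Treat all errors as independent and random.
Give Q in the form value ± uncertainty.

Since Q is a product/quotient, work with relative uncertainties:
  (3·δb/b)² = (3×0.109)² = 0.107;  (-3·δu/u)² = (-3×0.110)² = 0.109;  (-1·δy/y)² = (-1×0.0403)² = 0.00162;  (-3·δa/a)² = (-3×0.111)² = 0.110;  (-1·δr/r)² = (-1×0.0142)² = 0.000202
δQ/Q = √(0.329) = 0.573
Q = 4.789e-06, so δQ = 0.573 × 4.789e-06 = 2.75e-06.

(4.789 ± 2.75) × 10^-6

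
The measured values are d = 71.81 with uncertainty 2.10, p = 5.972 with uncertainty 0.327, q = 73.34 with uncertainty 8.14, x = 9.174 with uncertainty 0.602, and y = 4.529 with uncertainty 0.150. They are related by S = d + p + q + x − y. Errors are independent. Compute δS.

8.44

S is a linear combination, so absolute uncertainties add in quadrature:
  (δd)² = 4.41;  (δp)² = 0.107;  (δq)² = 66.3;  (δx)² = 0.362;  (δy)² = 0.0225
δS = √(71.2) = 8.44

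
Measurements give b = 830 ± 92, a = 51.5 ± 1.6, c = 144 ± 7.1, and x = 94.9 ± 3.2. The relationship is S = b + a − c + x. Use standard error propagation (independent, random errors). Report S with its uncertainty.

832 ± 92.3

Sums and differences: (δS)² = Σ (cᵢ δxᵢ)².
  (δb)² = 8460;  (δa)² = 2.56;  (δc)² = 50.4;  (δx)² = 10.2
δS = √(8530) = 92.3
S = 832.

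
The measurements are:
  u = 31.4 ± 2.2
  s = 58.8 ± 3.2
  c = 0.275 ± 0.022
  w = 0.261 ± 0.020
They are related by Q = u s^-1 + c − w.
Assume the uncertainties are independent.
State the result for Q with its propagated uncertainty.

0.548 ± 0.0559

Let p = u·s^-1 = 0.534. δp/p = √((1·δu/u)² + (-1·δs/s)²) = √(0.00491 + 0.00296) = 0.0887, so δp = 0.0474.
Q = p + c − w: δQ = √(δp² + δc² + δw²) = √(0.00224 + 0.000484 + 0.000400) = 0.0559
Q = 0.548.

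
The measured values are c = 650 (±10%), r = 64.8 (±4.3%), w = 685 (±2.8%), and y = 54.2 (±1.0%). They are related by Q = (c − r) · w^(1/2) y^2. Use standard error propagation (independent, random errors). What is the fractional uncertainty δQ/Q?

0.114

Let u = c − r = 585. δu = √(δc² + δr²) = √(4220 + 7.76) = 65.1, so δu/u = 0.111.
Q is then a monomial in u, w, y:
δQ/Q = √((δu/u)² + (½·δw/w)² + (2·δy/y)²) = √(0.0124 + 0.000196 + 0.000400) = 0.114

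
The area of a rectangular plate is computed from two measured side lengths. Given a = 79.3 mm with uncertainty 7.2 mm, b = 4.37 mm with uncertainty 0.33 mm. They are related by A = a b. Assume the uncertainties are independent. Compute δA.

40.9 mm^2

Products/powers → add relative errors in quadrature, weighted by exponent:
  (1·δa/a)² = (1×0.0908)² = 0.00824;  (1·δb/b)² = (1×0.0755)² = 0.00570
δA/A = √(0.0139) = 0.118
A = 347 mm^2, so δA = 0.118 × 347 = 40.9 mm^2.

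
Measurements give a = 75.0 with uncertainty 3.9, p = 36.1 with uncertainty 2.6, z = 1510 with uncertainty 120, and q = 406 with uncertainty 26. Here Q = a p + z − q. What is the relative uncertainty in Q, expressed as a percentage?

7.08%

Let w = a·p = 2710. δw/w = √((1·δa/a)² + (1·δp/p)²) = √(0.00270 + 0.00519) = 0.0888, so δw = 241.
Q = w + z − q: δQ = √(δw² + δz² + δq²) = √(57800 + 14400 + 676) = 270
Q = 3810, so δQ/Q = 270/3810 = 0.0708.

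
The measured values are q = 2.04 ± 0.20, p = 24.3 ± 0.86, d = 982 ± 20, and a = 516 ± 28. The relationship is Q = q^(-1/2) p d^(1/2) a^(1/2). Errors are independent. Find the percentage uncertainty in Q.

Products/powers → add relative errors in quadrature, weighted by exponent:
  (−½·δq/q)² = (-0.5×0.0980)² = 0.00240;  (1·δp/p)² = (1×0.0354)² = 0.00125;  (½·δd/d)² = (0.5×0.0204)² = 0.000104;  (½·δa/a)² = (0.5×0.0543)² = 0.000736
δQ/Q = √(0.00450) = 0.0670

6.70%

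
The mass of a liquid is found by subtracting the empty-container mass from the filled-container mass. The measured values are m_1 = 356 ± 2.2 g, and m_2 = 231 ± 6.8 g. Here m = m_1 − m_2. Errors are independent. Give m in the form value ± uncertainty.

Sums and differences: (δm)² = Σ (cᵢ δxᵢ)².
  (δm_1)² = 4.84;  (δm_2)² = 46.2
δm = √(51.1) = 7.15 g
m = 125 g.

125 ± 7.15 g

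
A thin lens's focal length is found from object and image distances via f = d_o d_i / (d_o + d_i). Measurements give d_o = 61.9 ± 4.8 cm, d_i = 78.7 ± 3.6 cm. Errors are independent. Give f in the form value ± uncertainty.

34.6 ± 1.66 cm

∂f/∂d_o = (d_i/(d_o+d_i))² = 0.313;  ∂f/∂d_i = (d_o/(d_o+d_i))² = 0.194
δf = √((∂f/∂d_o · δd_o)² + (∂f/∂d_i · δd_i)²) = √(2.26 + 0.487) = 1.66 cm
f = 34.6 cm.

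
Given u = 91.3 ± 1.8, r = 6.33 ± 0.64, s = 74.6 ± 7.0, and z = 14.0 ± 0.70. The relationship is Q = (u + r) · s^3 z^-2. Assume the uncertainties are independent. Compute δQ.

Let w = u + r = 97.6. δw = √(δu² + δr²) = √(3.24 + 0.410) = 1.91, so δw/w = 0.0196.
Q is then a monomial in w, s, z:
δQ/Q = √((δw/w)² + (3·δs/s)² + (-2·δz/z)²) = √(0.000383 + 0.0792 + 0.0100) = 0.299
Q = 2.07e+05, so δQ = 0.299 × 2.07e+05 = 61900.

61900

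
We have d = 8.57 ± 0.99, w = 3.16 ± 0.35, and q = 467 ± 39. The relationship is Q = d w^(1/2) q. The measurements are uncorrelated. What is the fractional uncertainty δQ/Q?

0.153

Products/powers → add relative errors in quadrature, weighted by exponent:
  (1·δd/d)² = (1×0.116)² = 0.0133;  (½·δw/w)² = (0.5×0.111)² = 0.00307;  (1·δq/q)² = (1×0.0835)² = 0.00697
δQ/Q = √(0.0234) = 0.153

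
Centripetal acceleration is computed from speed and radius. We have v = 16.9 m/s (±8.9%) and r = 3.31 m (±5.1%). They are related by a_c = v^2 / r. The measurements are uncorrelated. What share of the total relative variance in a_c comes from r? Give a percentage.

7.59%

(δa_c/a_c)² = (2·δv/v)² + (-1·δr/r)²
  v term: (2×0.0890)² = 0.0317
  r term: (-1×0.0510)² = 0.00260
Total = 0.0343. Share from r = 0.00260/0.0343 = 0.0759.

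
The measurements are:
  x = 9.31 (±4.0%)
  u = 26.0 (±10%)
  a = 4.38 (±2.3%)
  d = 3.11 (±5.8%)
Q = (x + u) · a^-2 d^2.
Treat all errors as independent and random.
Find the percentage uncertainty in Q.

Let w = x + u = 35.3. δw = √(δx² + δu²) = √(0.139 + 6.76) = 2.63, so δw/w = 0.0744.
Q is then a monomial in w, a, d:
δQ/Q = √((δw/w)² + (-2·δa/a)² + (2·δd/d)²) = √(0.00553 + 0.00212 + 0.0135) = 0.145

14.5%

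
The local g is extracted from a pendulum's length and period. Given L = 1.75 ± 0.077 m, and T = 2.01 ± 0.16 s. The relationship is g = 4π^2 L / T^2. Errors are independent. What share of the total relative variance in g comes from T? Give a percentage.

(δg/g)² = (1·δL/L)² + (-2·δT/T)²
  L term: (1×0.0440)² = 0.00194
  T term: (-2×0.0796)² = 0.0253
Total = 0.0273. Share from T = 0.0253/0.0273 = 0.929.

92.9%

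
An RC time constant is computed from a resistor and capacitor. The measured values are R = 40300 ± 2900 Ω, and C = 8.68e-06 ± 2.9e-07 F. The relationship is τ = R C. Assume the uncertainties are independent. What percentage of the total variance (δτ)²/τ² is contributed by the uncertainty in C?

(δτ/τ)² = (1·δR/R)² + (1·δC/C)²
  R term: (1×0.0720)² = 0.00518
  C term: (1×0.0334)² = 0.00112
Total = 0.00629. Share from C = 0.00112/0.00629 = 0.177.

17.7%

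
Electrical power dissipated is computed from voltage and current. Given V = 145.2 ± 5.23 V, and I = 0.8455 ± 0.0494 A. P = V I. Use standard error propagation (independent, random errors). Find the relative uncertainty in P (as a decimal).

0.0686

Relative error in a monomial: (δP/P)² = Σ (nᵢ · δxᵢ/xᵢ)².
  (1·δV/V)² = (1×0.0360)² = 0.00130;  (1·δI/I)² = (1×0.0584)² = 0.00341
δP/P = √(0.00471) = 0.0686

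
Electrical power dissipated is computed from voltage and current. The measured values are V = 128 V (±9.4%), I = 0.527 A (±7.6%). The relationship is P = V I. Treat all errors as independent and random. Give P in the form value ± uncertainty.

67.5 ± 8.15 W

Relative error in a monomial: (δP/P)² = Σ (nᵢ · δxᵢ/xᵢ)².
  (1·δV/V)² = (1×0.0940)² = 0.00884;  (1·δI/I)² = (1×0.0760)² = 0.00578
δP/P = √(0.0146) = 0.121
P = 67.5 W, so δP = 0.121 × 67.5 = 8.15 W.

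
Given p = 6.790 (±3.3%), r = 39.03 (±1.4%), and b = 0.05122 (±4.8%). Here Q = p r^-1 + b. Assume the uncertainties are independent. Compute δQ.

Let w = p·r^-1 = 0.1740. δw/w = √((1·δp/p)² + (-1·δr/r)²) = √(0.00109 + 0.000196) = 0.0358, so δw = 0.00624.
Q = w + b: δQ = √(δw² + δb²) = √(3.89e-05 + 6.04e-06) = 0.00670

0.00670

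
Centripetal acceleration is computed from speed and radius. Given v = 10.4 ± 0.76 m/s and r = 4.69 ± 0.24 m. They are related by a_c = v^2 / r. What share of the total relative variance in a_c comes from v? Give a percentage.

89.1%

(δa_c/a_c)² = (2·δv/v)² + (-1·δr/r)²
  v term: (2×0.0731)² = 0.0214
  r term: (-1×0.0512)² = 0.00262
Total = 0.0240. Share from v = 0.0214/0.0240 = 0.891.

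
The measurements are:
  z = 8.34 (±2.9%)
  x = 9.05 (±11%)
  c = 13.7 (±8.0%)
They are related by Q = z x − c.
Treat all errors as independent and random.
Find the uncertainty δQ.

Let p = z·x = 75.5. δp/p = √((1·δz/z)² + (1·δx/x)²) = √(0.000841 + 0.0121) = 0.114, so δp = 8.59.
Q = p − c: δQ = √(δp² + δc²) = √(73.7 + 1.20) = 8.66

8.66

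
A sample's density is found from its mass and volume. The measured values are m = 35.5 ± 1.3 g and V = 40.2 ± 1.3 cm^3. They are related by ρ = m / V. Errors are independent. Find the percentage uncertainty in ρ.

4.89%

For a monomial ρ ∝ m, V^-1, fractional errors add in quadrature:
  (1·δm/m)² = (1×0.0366)² = 0.00134;  (-1·δV/V)² = (-1×0.0323)² = 0.00105
δρ/ρ = √(0.00239) = 0.0489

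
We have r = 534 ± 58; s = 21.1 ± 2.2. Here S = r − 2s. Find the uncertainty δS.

S is a linear combination, so absolute uncertainties add in quadrature:
  (δr)² = 3360;  (2·δs)² = 19.4
δS = √(3380) = 58.2

58.2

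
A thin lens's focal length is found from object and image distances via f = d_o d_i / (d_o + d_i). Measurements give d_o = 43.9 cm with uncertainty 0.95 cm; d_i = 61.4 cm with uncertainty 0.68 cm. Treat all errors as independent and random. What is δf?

∂f/∂d_o = (d_i/(d_o+d_i))² = 0.340;  ∂f/∂d_i = (d_o/(d_o+d_i))² = 0.174
δf = √((∂f/∂d_o · δd_o)² + (∂f/∂d_i · δd_i)²) = √(0.104 + 0.0140) = 0.344 cm

0.344 cm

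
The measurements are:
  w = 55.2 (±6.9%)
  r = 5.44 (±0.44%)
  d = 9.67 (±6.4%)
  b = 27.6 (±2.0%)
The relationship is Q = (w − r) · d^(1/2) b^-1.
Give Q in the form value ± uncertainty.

5.61 ± 0.478

Let u = w − r = 49.8. δu = √(δw² + δr²) = √(14.5 + 0.000573) = 3.81, so δu/u = 0.0765.
Q is then a monomial in u, d, b:
δQ/Q = √((δu/u)² + (½·δd/d)² + (-1·δb/b)²) = √(0.00586 + 0.00102 + 0.000400) = 0.0853
Q = 5.61, so δQ = 0.0853 × 5.61 = 0.478.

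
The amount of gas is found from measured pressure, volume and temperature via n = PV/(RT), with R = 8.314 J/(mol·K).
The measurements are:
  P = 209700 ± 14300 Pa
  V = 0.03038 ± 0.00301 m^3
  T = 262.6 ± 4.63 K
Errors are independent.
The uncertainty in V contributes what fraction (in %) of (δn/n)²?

(δn/n)² = (1·δP/P)² + (1·δV/V)² + (-1·δT/T)²
  P term: (1×0.0682)² = 0.00465
  V term: (1×0.0991)² = 0.00982
  T term: (-1×0.0176)² = 0.000311
Total = 0.0148. Share from V = 0.00982/0.0148 = 0.664.

66.4%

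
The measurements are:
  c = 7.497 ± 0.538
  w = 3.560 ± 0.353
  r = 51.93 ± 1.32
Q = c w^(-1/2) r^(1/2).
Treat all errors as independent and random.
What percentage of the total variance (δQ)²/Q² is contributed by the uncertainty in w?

(δQ/Q)² = (1·δc/c)² + (−½·δw/w)² + (½·δr/r)²
  c term: (1×0.0718)² = 0.00515
  w term: (-0.5×0.0992)² = 0.00246
  r term: (0.5×0.0254)² = 0.000162
Total = 0.00777. Share from w = 0.00246/0.00777 = 0.316.

31.6%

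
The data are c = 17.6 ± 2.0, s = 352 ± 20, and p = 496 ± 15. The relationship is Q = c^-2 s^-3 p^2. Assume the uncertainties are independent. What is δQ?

5.29e-06

Products/powers → add relative errors in quadrature, weighted by exponent:
  (-2·δc/c)² = (-2×0.114)² = 0.0517;  (-3·δs/s)² = (-3×0.0568)² = 0.0291;  (2·δp/p)² = (2×0.0302)² = 0.00366
δQ/Q = √(0.0844) = 0.290
Q = 1.82e-05, so δQ = 0.290 × 1.82e-05 = 5.29e-06.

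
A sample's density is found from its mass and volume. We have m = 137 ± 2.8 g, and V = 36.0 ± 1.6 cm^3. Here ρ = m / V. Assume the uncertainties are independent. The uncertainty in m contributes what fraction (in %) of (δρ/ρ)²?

17.5%

(δρ/ρ)² = (1·δm/m)² + (-1·δV/V)²
  m term: (1×0.0204)² = 0.000418
  V term: (-1×0.0444)² = 0.00198
Total = 0.00239. Share from m = 0.000418/0.00239 = 0.175.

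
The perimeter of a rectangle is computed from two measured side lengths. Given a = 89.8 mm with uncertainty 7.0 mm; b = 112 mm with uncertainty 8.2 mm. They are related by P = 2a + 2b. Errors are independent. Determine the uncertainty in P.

For a sum/difference, combine absolute errors in quadrature:
  (2·δa)² = 196;  (2·δb)² = 269
δP = √(465) = 21.6 mm

21.6 mm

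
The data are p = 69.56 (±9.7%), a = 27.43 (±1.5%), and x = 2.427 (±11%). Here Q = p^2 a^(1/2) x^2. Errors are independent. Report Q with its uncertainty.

149300 ± 43800

Since Q is a product/quotient, work with relative uncertainties:
  (2·δp/p)² = (2×0.0970)² = 0.0376;  (½·δa/a)² = (0.5×0.0150)² = 5.62e-05;  (2·δx/x)² = (2×0.110)² = 0.0484
δQ/Q = √(0.0861) = 0.293
Q = 149300, so δQ = 0.293 × 149300 = 43800.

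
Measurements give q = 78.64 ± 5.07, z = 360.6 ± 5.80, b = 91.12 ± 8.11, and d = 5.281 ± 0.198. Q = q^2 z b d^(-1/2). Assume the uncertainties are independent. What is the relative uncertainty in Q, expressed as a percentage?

15.9%

Since Q is a product/quotient, work with relative uncertainties:
  (2·δq/q)² = (2×0.0645)² = 0.0166;  (1·δz/z)² = (1×0.0161)² = 0.000259;  (1·δb/b)² = (1×0.0890)² = 0.00792;  (−½·δd/d)² = (-0.5×0.0375)² = 0.000351
δQ/Q = √(0.0252) = 0.159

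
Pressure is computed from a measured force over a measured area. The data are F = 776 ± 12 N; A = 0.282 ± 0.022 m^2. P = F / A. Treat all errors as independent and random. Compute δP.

219 Pa

Since P is a product/quotient, work with relative uncertainties:
  (1·δF/F)² = (1×0.0155)² = 0.000239;  (-1·δA/A)² = (-1×0.0780)² = 0.00609
δP/P = √(0.00633) = 0.0795
P = 2750 Pa, so δP = 0.0795 × 2750 = 219 Pa.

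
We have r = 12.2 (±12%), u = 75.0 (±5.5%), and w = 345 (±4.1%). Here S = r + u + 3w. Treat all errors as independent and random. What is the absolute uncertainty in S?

42.7

S is a linear combination, so absolute uncertainties add in quadrature:
  (δr)² = 2.14;  (δu)² = 17.0;  (3·δw)² = 1800
δS = √(1820) = 42.7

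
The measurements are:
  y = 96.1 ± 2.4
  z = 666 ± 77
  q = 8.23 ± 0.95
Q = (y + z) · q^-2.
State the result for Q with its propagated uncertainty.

Let u = y + z = 762. δu = √(δy² + δz²) = √(5.76 + 5930) = 77.0, so δu/u = 0.101.
Q is then a monomial in u, q:
δQ/Q = √((δu/u)² + (-2·δq/q)²) = √(0.0102 + 0.0533) = 0.252
Q = 11.3, so δQ = 0.252 × 11.3 = 2.84.

11.3 ± 2.84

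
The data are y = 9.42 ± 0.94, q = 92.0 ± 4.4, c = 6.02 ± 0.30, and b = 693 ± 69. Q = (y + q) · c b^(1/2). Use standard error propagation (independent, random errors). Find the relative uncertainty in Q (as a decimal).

Let u = y + q = 101. δu = √(δy² + δq²) = √(0.884 + 19.4) = 4.50, so δu/u = 0.0444.
Q is then a monomial in u, c, b:
δQ/Q = √((δu/u)² + (1·δc/c)² + (½·δb/b)²) = √(0.00197 + 0.00248 + 0.00248) = 0.0832

0.0832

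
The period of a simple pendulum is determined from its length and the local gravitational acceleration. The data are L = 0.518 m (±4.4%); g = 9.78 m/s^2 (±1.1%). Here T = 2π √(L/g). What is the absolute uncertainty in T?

0.0328 s

Each factor contributes (exponent × relative error)² to (δT/T)²:
  (½·δL/L)² = (0.5×0.0440)² = 0.000484;  (−½·δg/g)² = (-0.5×0.0110)² = 3.03e-05
δT/T = √(0.000514) = 0.0227
T = 1.45 s, so δT = 0.0227 × 1.45 = 0.0328 s.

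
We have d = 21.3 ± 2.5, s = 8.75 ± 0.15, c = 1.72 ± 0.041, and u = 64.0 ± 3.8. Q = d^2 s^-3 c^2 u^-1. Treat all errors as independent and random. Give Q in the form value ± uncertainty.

0.0313 ± 0.00789

Q is a product of powers, so relative uncertainties combine in quadrature:
  (2·δd/d)² = (2×0.117)² = 0.0551;  (-3·δs/s)² = (-3×0.0171)² = 0.00264;  (2·δc/c)² = (2×0.0238)² = 0.00227;  (-1·δu/u)² = (-1×0.0594)² = 0.00353
δQ/Q = √(0.0635) = 0.252
Q = 0.0313, so δQ = 0.252 × 0.0313 = 0.00789.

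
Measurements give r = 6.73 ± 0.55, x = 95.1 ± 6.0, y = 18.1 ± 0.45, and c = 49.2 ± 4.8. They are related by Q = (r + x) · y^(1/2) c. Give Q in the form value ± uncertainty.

Let u = r + x = 102. δu = √(δr² + δx²) = √(0.303 + 36.0) = 6.03, so δu/u = 0.0592.
Q is then a monomial in u, y, c:
δQ/Q = √((δu/u)² + (½·δy/y)² + (1·δc/c)²) = √(0.00350 + 0.000155 + 0.00952) = 0.115
Q = 21300, so δQ = 0.115 × 21300 = 2450.

21300 ± 2450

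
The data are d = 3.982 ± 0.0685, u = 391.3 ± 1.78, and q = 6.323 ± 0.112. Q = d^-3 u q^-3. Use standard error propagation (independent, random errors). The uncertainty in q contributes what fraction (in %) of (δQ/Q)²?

(δQ/Q)² = (-3·δd/d)² + (1·δu/u)² + (-3·δq/q)²
  d term: (-3×0.0172)² = 0.00266
  u term: (1×0.00455)² = 2.07e-05
  q term: (-3×0.0177)² = 0.00282
Total = 0.00551. Share from q = 0.00282/0.00551 = 0.513.

51.3%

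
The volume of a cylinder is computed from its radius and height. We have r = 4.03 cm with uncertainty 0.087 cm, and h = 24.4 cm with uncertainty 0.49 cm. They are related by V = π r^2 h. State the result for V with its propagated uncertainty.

1240 ± 59.3 cm^3

For a monomial V ∝ r^2, h, fractional errors add in quadrature:
  (2·δr/r)² = (2×0.0216)² = 0.00186;  (1·δh/h)² = (1×0.0201)² = 0.000403
δV/V = √(0.00227) = 0.0476
V = 1240 cm^3, so δV = 0.0476 × 1240 = 59.3 cm^3.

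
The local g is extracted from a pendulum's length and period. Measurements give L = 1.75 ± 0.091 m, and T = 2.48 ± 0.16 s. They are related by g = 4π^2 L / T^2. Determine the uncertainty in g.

g is a product of powers, so relative uncertainties combine in quadrature:
  (1·δL/L)² = (1×0.0520)² = 0.00270;  (-2·δT/T)² = (-2×0.0645)² = 0.0166
δg/g = √(0.0194) = 0.139
g = 11.2 m/s^2, so δg = 0.139 × 11.2 = 1.56 m/s^2.

1.56 m/s^2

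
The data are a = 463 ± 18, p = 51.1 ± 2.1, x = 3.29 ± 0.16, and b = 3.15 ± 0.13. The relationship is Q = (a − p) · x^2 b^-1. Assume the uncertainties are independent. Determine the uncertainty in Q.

162

Let u = a − p = 412. δu = √(δa² + δp²) = √(324 + 4.41) = 18.1, so δu/u = 0.0440.
Q is then a monomial in u, x, b:
δQ/Q = √((δu/u)² + (2·δx/x)² + (-1·δb/b)²) = √(0.00194 + 0.00946 + 0.00170) = 0.114
Q = 1420, so δQ = 0.114 × 1420 = 162.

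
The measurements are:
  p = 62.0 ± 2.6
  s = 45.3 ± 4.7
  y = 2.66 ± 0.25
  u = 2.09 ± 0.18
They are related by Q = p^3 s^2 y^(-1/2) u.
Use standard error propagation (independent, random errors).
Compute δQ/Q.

0.262

Q is a product of powers, so relative uncertainties combine in quadrature:
  (3·δp/p)² = (3×0.0419)² = 0.0158;  (2·δs/s)² = (2×0.104)² = 0.0431;  (−½·δy/y)² = (-0.5×0.0940)² = 0.00221;  (1·δu/u)² = (1×0.0861)² = 0.00742
δQ/Q = √(0.0685) = 0.262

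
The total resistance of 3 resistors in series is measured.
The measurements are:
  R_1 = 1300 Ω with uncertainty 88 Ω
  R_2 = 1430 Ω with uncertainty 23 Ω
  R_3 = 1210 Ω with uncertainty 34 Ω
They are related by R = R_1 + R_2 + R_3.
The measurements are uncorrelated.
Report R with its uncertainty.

Sums and differences: (δR)² = Σ (cᵢ δxᵢ)².
  (δR_1)² = 7740;  (δR_2)² = 529;  (δR_3)² = 1160
δR = √(9430) = 97.1 Ω
R = 3940 Ω.

3940 ± 97.1 Ω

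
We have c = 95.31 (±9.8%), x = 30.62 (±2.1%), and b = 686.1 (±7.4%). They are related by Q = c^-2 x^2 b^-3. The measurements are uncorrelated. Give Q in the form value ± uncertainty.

(3.196 ± 0.956) × 10^-10

Since Q is a product/quotient, work with relative uncertainties:
  (-2·δc/c)² = (-2×0.0980)² = 0.0384;  (2·δx/x)² = (2×0.0210)² = 0.00176;  (-3·δb/b)² = (-3×0.0740)² = 0.0493
δQ/Q = √(0.0895) = 0.299
Q = 3.196e-10, so δQ = 0.299 × 3.196e-10 = 9.56e-11.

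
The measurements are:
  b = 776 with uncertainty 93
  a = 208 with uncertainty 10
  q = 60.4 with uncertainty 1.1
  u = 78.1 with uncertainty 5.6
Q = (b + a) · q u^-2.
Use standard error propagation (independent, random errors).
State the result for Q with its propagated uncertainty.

9.74 ± 1.69

Let w = b + a = 984. δw = √(δb² + δa²) = √(8650 + 100) = 93.5, so δw/w = 0.0951.
Q is then a monomial in w, q, u:
δQ/Q = √((δw/w)² + (1·δq/q)² + (-2·δu/u)²) = √(0.00904 + 0.000332 + 0.0206) = 0.173
Q = 9.74, so δQ = 0.173 × 9.74 = 1.69.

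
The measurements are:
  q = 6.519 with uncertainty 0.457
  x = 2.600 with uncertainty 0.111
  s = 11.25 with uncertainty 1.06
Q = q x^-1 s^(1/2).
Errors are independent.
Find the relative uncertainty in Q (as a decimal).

0.0946

For a monomial Q ∝ q, x^-1, s^(1/2), fractional errors add in quadrature:
  (1·δq/q)² = (1×0.0701)² = 0.00491;  (-1·δx/x)² = (-1×0.0427)² = 0.00182;  (½·δs/s)² = (0.5×0.0942)² = 0.00222
δQ/Q = √(0.00896) = 0.0946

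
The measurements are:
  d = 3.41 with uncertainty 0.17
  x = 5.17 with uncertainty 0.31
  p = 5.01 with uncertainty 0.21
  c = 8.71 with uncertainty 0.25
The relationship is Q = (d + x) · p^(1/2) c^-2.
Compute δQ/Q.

0.0737

Let u = d + x = 8.58. δu = √(δd² + δx²) = √(0.0289 + 0.0961) = 0.354, so δu/u = 0.0412.
Q is then a monomial in u, p, c:
δQ/Q = √((δu/u)² + (½·δp/p)² + (-2·δc/c)²) = √(0.00170 + 0.000439 + 0.00330) = 0.0737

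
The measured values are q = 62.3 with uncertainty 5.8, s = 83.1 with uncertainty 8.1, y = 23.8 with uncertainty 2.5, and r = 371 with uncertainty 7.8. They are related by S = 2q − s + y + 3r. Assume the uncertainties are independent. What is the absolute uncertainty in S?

27.5

S is a linear combination, so absolute uncertainties add in quadrature:
  (2·δq)² = 135;  (δs)² = 65.6;  (δy)² = 6.25;  (3·δr)² = 548
δS = √(754) = 27.5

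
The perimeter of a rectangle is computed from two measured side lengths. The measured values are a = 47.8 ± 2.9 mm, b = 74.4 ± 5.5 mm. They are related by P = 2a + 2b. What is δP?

Sums and differences: (δP)² = Σ (cᵢ δxᵢ)².
  (2·δa)² = 33.6;  (2·δb)² = 121
δP = √(155) = 12.4 mm

12.4 mm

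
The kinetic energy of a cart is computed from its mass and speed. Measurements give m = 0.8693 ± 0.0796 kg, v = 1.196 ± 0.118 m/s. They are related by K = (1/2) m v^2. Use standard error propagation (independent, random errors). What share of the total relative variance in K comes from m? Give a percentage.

17.7%

(δK/K)² = (1·δm/m)² + (2·δv/v)²
  m term: (1×0.0916)² = 0.00838
  v term: (2×0.0987)² = 0.0389
Total = 0.0473. Share from m = 0.00838/0.0473 = 0.177.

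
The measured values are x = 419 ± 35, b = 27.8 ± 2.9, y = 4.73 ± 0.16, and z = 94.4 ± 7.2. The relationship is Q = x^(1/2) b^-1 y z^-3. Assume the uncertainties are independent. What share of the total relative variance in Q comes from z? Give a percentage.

(δQ/Q)² = (½·δx/x)² + (-1·δb/b)² + (1·δy/y)² + (-3·δz/z)²
  x term: (0.5×0.0835)² = 0.00174
  b term: (-1×0.104)² = 0.0109
  y term: (1×0.0338)² = 0.00114
  z term: (-3×0.0763)² = 0.0524
Total = 0.0661. Share from z = 0.0524/0.0661 = 0.792.

79.2%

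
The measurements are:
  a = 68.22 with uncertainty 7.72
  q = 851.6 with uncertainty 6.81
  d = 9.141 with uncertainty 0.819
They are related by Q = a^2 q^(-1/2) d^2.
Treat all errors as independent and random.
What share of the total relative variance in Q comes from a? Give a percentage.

61.5%

(δQ/Q)² = (2·δa/a)² + (−½·δq/q)² + (2·δd/d)²
  a term: (2×0.113)² = 0.0512
  q term: (-0.5×0.00800)² = 1.6e-05
  d term: (2×0.0896)² = 0.0321
Total = 0.0833. Share from a = 0.0512/0.0833 = 0.615.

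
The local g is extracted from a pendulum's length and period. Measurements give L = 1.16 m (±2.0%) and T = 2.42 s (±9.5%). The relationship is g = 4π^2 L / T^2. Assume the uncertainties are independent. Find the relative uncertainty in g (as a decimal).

For a monomial g ∝ L, T^-2, fractional errors add in quadrature:
  (1·δL/L)² = (1×0.0200)² = 0.000400;  (-2·δT/T)² = (-2×0.0950)² = 0.0361
δg/g = √(0.0365) = 0.191

0.191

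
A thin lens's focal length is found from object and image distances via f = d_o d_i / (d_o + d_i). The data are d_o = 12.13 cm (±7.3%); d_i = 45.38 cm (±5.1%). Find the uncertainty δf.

∂f/∂d_o = (d_i/(d_o+d_i))² = 0.623;  ∂f/∂d_i = (d_o/(d_o+d_i))² = 0.0445
δf = √((∂f/∂d_o · δd_o)² + (∂f/∂d_i · δd_i)²) = √(0.304 + 0.0106) = 0.561 cm

0.561 cm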